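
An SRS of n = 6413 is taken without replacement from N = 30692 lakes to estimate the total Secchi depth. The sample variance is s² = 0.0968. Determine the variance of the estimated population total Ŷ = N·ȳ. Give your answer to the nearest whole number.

Var(Ŷ) = N²·Var(ȳ) = N²·(1 − n/N)·s²/n.
f = 6413/30692 = 0.20894696; Var(ȳ) = 0.79105304·0.0968/6413 = 1.1940423 × 10^-5.
Var(Ŷ) = 30692² · (1.1940423 × 10^-5) = 11247.865.

11248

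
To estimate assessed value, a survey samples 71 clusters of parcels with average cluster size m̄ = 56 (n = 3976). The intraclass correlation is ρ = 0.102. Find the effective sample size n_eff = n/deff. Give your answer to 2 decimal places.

deff = 1 + (56 − 1)·0.102 = 1 + 5.61 = 6.61.
n_eff = 3976 / 6.61 = 601.51.

601.51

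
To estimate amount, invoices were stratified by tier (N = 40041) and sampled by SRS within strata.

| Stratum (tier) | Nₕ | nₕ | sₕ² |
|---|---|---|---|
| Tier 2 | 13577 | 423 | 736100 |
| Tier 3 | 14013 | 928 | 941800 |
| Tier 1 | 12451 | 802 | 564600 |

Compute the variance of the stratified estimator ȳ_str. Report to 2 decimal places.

373.60

Var(ȳ_str) = Σₕ Wₕ²(1 − fₕ)sₕ²/nₕ with Wₕ = Nₕ/N, N = 40041.
Tier 2: Wₕ = 0.33907745; term = 0.33907745²·(1 − 0.03115563)·736100/423 = 193.84218.
Tier 3: Wₕ = 0.34996628; term = 0.34996628²·(1 − 0.06622422)·941800/928 = 116.06619.
Tier 1: Wₕ = 0.31095627; term = 0.31095627²·(1 − 0.06441250)·564600/802 = 63.686818.
Sum = 373.59519.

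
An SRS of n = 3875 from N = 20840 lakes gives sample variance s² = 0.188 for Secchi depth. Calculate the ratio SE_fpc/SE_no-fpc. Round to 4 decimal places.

f = n/N = 3875/20840 = 0.18594050.
SE_no-fpc = √(s²/n) = 0.006965352; SE_fpc = √((1−f)s²/n) = 0.006284506.
Ratio = √(1−f) = 0.90225246.

0.9023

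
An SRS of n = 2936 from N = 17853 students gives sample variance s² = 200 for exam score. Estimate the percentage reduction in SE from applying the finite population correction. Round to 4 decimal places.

f = n/N = 2936/17853 = 0.16445415.
SE_no-fpc = √(s²/n) = 0.26099788; SE_fpc = √((1−f)s²/n) = 0.23857345.
Ratio = √(1−f) = 0.91408197. Reduction = 100·(1 − 0.91408197) = 8.5918%.

8.5918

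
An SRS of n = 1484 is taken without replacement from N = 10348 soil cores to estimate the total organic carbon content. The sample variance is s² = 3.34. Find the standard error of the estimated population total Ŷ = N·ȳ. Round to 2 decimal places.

454.36

Var(Ŷ) = N²·Var(ȳ) = N²·(1 − n/N)·s²/n.
f = 1484/10348 = 0.14340935; Var(ȳ) = 0.85659065·3.34/1484 = 0.0019279062.
Var(Ŷ) = 10348² · 0.0019279062 = 206442.32.
SE(Ŷ) = √(206442.32) = 454.36.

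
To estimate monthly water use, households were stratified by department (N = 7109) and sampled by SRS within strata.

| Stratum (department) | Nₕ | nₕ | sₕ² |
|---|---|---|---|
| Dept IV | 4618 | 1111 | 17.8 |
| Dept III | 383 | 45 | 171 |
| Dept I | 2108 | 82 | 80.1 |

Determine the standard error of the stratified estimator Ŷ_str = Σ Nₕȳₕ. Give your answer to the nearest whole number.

Var(Ŷ_str) = Σₕ Nₕ²(1 − fₕ)sₕ²/nₕ.
Dept IV: 4618²·(1 − 1111/4618)·17.8/1111 = 259475.07.
Dept III: 383²·(1 − 45/383)·171/45 = 491925.2.
Dept I: 2108²·(1 − 82/2108)·80.1/82 = 4.1718503 × 10^6.
Sum = 4.9232506 × 10^6.
SE = √(4.9232506 × 10^6) = 2219.

2219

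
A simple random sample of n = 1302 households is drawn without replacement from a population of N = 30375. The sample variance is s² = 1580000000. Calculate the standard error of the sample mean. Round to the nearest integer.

Under SRS without replacement, Var(ȳ) = (1 − f)·s²/n with f = n/N = 1302/30375 = 0.04286420.
Var(ȳ) = (1 − 0.04286420)·1580000000/1302 = 0.95713580·1.2135177 × 10^6 = 1.1615012 × 10^6.
SE(ȳ) = √(1.1615012 × 10^6) = 1078.

1078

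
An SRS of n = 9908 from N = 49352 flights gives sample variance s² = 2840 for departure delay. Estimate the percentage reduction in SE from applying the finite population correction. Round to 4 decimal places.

f = n/N = 9908/49352 = 0.20076187.
SE_no-fpc = √(s²/n) = 0.53538497; SE_fpc = √((1−f)s²/n) = 0.4786348.
Ratio = √(1−f) = 0.89400119. Reduction = 100·(1 − 0.89400119) = 10.5999%.

10.5999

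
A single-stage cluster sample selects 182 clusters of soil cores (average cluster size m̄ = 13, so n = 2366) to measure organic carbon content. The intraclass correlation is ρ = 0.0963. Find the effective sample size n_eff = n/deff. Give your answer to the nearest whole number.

deff = 1 + (13 − 1)·0.0963 = 1 + 1.1556 = 2.1556.
n_eff = 2366 / 2.1556 = 1098.

1098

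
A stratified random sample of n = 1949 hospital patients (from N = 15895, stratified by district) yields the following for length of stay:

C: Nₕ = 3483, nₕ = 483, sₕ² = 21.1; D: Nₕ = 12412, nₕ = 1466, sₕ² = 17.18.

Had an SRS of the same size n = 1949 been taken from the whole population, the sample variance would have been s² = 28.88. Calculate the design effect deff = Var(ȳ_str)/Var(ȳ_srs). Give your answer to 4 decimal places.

0.6237

Var(ȳ_str) = Σ Wₕ²(1−fₕ)sₕ²/nₕ with Wₕ = Nₕ/15895:
  C: (3483/15895)²·(1−483/3483)·21.1/483 = 0.0018067123
  D: (12412/15895)²·(1−1466/12412)·17.18/1466 = 0.0063018104
  → Var(ȳ_str) = 0.0081085227.
Var(ȳ_srs) = (1 − 1949/15895)·28.88/1949 = 0.013000932.
deff = 0.0081085227 / 0.013000932 = 0.6237.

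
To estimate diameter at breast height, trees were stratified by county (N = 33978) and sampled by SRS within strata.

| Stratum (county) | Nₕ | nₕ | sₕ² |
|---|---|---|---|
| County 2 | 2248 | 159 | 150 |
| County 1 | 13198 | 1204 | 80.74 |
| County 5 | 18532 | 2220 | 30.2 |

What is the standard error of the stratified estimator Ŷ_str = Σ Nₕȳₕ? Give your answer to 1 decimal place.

4377.0

Var(Ŷ_str) = Σₕ Nₕ²(1 − fₕ)sₕ²/nₕ.
County 2: 2248²·(1 − 159/2248)·150/159 = 4.4302566 × 10^6.
County 1: 13198²·(1 − 1204/13198)·80.74/1204 = 1.0615353 × 10^7.
County 5: 18532²·(1 − 2220/18532)·30.2/2220 = 4.1122875 × 10^6.
Sum = 1.9157897 × 10^7.
SE = √(1.9157897 × 10^7) = 4377.0.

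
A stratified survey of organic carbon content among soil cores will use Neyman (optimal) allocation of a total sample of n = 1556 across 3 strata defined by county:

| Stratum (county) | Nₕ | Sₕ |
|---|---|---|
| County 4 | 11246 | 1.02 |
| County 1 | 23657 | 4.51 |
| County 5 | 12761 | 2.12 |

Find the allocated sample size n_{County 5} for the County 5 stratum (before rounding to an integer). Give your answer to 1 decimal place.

289.9

Neyman allocation: nₕ = n·NₕSₕ / Σⱼ NⱼSⱼ.
Σ NⱼSⱼ = 11246·1.02 + 23657·4.51 + 12761·2.12 = 145217.31.
n_{County 5} = 1556·12761·2.12 / 145217.31 = 289.9.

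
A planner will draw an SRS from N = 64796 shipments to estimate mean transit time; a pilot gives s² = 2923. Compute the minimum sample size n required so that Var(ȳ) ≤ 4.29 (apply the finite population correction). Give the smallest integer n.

675

Without fpc, n₀ = s²/D = 2923/4.29 = 681.3520.
With fpc, (1 − n/N)·s²/n ≤ D requires n ≥ n₀/(1 + n₀/N) = 681.3520/(1 + 681.3520/64796) = 674.2619.
Rounding up, n = 675.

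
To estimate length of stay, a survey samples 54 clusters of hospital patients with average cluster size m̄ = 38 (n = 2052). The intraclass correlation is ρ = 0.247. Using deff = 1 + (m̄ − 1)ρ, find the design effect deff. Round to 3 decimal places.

10.139

deff = 1 + (38 − 1)·0.247 = 1 + 9.139 = 10.139.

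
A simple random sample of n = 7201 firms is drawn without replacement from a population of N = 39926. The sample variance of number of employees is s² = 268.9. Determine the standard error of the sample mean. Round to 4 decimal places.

0.1749

Under SRS without replacement, Var(ȳ) = (1 − f)·s²/n with f = n/N = 7201/39926 = 0.18035866.
Var(ȳ) = (1 − 0.18035866)·268.9/7201 = 0.81964134·0.037342036 = 0.030607076.
SE(ȳ) = √(0.030607076) = 0.1749.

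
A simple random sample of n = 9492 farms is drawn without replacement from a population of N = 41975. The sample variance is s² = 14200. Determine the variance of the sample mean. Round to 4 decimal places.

1.1577

Under SRS without replacement, Var(ȳ) = (1 − f)·s²/n with f = n/N = 9492/41975 = 0.22613460.
Var(ȳ) = (1 − 0.22613460)·14200/9492 = 0.77386540·1.4959966 = 1.1577.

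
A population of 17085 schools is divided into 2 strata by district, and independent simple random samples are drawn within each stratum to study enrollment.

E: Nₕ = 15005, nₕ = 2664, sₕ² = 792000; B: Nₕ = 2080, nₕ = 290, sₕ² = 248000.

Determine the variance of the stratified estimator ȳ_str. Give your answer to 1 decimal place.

199.5

Var(ȳ_str) = Σₕ Wₕ²(1 − fₕ)sₕ²/nₕ with Wₕ = Nₕ/N, N = 17085.
E: Wₕ = 0.87825578; term = 0.87825578²·(1 − 0.17754082)·792000/2664 = 188.60246.
B: Wₕ = 0.12174422; term = 0.12174422²·(1 − 0.13942308)·248000/290 = 10.907873.
Sum = 199.51033.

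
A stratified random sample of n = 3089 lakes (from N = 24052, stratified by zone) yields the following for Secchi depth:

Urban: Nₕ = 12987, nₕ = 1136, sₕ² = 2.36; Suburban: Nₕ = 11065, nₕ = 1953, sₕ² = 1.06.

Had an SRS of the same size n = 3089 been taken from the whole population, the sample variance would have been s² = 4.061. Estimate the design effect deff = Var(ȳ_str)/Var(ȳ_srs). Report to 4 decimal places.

Var(ȳ_str) = Σ Wₕ²(1−fₕ)sₕ²/nₕ with Wₕ = Nₕ/24052:
  Urban: (12987/24052)²·(1−1136/12987)·2.36/1136 = 5.527072 × 10^-4
  Suburban: (11065/24052)²·(1−1953/11065)·1.06/1953 = 9.4594603 × 10^-5
  → Var(ȳ_str) = 6.473018 × 10^-4.
Var(ȳ_srs) = (1 − 3089/24052)·4.061/3089 = 0.0011458224.
deff = (6.473018 × 10^-4) / 0.0011458224 = 0.5649.

0.5649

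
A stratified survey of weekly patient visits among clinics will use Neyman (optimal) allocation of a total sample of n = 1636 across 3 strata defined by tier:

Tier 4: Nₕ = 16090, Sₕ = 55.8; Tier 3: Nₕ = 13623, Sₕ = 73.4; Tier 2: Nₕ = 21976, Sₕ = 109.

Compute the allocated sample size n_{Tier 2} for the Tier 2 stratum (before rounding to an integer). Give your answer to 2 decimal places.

Neyman allocation: nₕ = n·NₕSₕ / Σⱼ NⱼSⱼ.
Σ NⱼSⱼ = 16090·55.8 + 13623·73.4 + 21976·109 = 4.2931342 × 10^6.
n_{Tier 2} = 1636·21976·109 / (4.2931342 × 10^6) = 912.82.

912.82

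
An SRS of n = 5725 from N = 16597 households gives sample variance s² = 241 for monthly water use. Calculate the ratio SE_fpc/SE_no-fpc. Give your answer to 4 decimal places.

f = n/N = 5725/16597 = 0.34494186.
SE_no-fpc = √(s²/n) = 0.20517327; SE_fpc = √((1−f)s²/n) = 0.16605834.
Ratio = √(1−f) = 0.80935662.

0.8094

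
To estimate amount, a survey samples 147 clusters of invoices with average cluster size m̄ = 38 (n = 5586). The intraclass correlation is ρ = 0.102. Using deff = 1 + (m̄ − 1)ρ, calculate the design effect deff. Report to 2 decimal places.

4.77

deff = 1 + (38 − 1)·0.102 = 1 + 3.774 = 4.774.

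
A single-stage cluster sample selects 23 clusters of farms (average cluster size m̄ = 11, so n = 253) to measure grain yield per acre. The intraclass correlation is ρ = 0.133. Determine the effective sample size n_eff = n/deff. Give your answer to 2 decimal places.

deff = 1 + (11 − 1)·0.133 = 1 + 1.33 = 2.33.
n_eff = 253 / 2.33 = 108.58.

108.58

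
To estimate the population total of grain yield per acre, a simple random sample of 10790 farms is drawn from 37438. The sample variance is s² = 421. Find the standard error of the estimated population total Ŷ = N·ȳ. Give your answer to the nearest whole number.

Var(Ŷ) = N²·Var(ȳ) = N²·(1 − n/N)·s²/n.
f = 10790/37438 = 0.28820984; Var(ȳ) = 0.71179016·421/10790 = 0.02777235.
Var(Ŷ) = 37438² · 0.02777235 = 3.8925833 × 10^7.
SE(Ŷ) = √(3.8925833 × 10^7) = 6239.

6239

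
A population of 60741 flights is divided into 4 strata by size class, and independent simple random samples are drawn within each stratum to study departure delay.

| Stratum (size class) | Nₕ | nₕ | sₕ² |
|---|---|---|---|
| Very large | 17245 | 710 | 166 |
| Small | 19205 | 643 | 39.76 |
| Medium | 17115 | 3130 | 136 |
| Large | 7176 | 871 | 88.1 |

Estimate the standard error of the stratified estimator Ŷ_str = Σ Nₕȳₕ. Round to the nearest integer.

Var(Ŷ_str) = Σₕ Nₕ²(1 − fₕ)sₕ²/nₕ.
Very large: 17245²·(1 − 710/17245)·166/710 = 6.6667956 × 10^7.
Small: 19205²·(1 − 643/19205)·39.76/643 = 2.2043192 × 10^7.
Medium: 17115²·(1 − 3130/17115)·136/3130 = 1.0400015 × 10^7.
Large: 7176²·(1 − 871/7176)·88.1/871 = 4.5764137 × 10^6.
Sum = 1.0368758 × 10^8.
SE = √(1.0368758 × 10^8) = 10183.

10183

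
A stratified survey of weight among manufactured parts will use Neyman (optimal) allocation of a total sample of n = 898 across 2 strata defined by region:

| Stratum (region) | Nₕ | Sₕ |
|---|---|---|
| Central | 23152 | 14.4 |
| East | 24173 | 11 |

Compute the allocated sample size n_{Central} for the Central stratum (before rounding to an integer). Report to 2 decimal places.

Neyman allocation: nₕ = n·NₕSₕ / Σⱼ NⱼSⱼ.
Σ NⱼSⱼ = 23152·14.4 + 24173·11 = 599291.8.
n_{Central} = 898·23152·14.4 / 599291.8 = 499.56.

499.56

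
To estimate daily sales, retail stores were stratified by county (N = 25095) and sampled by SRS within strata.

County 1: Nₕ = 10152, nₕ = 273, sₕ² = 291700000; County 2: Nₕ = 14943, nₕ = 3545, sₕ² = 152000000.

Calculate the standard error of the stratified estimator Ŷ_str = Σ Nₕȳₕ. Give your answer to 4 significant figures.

1.070 × 10^7

Var(Ŷ_str) = Σₕ Nₕ²(1 − fₕ)sₕ²/nₕ.
County 1: 10152²·(1 − 273/10152)·291700000/273 = 1.071614 × 10^14.
County 2: 14943²·(1 − 3545/14943)·152000000/3545 = 7.3028738 × 10^12.
Sum = 1.1446427 × 10^14.
SE = √(1.1446427 × 10^14) = 1.070 × 10^7.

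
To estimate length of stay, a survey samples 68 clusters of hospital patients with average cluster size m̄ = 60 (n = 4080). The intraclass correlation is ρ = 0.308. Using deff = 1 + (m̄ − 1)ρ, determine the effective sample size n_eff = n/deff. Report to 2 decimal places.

212.81

deff = 1 + (60 − 1)·0.308 = 1 + 18.172 = 19.172.
n_eff = 4080 / 19.172 = 212.81.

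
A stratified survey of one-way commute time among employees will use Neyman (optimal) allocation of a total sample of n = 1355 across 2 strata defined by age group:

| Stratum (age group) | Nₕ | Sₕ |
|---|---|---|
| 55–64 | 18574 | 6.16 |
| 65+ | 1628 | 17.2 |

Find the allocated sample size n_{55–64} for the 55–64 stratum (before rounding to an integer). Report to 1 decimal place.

1088.6

Neyman allocation: nₕ = n·NₕSₕ / Σⱼ NⱼSⱼ.
Σ NⱼSⱼ = 18574·6.16 + 1628·17.2 = 142417.44.
n_{55–64} = 1355·18574·6.16 / 142417.44 = 1088.6.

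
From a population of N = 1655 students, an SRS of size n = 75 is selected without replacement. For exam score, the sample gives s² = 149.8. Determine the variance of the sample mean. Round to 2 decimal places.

Under SRS without replacement, Var(ȳ) = (1 − f)·s²/n with f = n/N = 75/1655 = 0.04531722.
Var(ȳ) = (1 − 0.04531722)·149.8/75 = 0.95468278·1.9973333 = 1.9068197.

1.91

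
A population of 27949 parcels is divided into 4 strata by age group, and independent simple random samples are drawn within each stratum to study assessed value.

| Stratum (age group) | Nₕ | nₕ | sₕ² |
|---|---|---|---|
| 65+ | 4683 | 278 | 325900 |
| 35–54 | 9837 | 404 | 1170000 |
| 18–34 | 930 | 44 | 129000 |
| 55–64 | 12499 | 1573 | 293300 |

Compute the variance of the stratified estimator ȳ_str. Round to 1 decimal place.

Var(ȳ_str) = Σₕ Wₕ²(1 − fₕ)sₕ²/nₕ with Wₕ = Nₕ/N, N = 27949.
65+: Wₕ = 0.16755519; term = 0.16755519²·(1 − 0.05936366)·325900/278 = 30.958299.
35–54: Wₕ = 0.35196250; term = 0.35196250²·(1 − 0.04106943)·1170000/404 = 344.0206.
18–34: Wₕ = 0.03327489; term = 0.03327489²·(1 − 0.04731183)·129000/44 = 3.0925815.
55–64: Wₕ = 0.44720741; term = 0.44720741²·(1 − 0.12585007)·293300/1573 = 32.597722.
Sum = 410.6692.

410.7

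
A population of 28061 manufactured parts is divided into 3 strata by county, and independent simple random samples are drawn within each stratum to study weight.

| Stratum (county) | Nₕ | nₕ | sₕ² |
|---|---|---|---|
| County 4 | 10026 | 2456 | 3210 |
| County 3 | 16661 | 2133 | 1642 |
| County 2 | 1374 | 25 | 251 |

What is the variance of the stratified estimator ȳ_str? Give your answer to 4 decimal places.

0.3862

Var(ȳ_str) = Σₕ Wₕ²(1 − fₕ)sₕ²/nₕ with Wₕ = Nₕ/N, N = 28061.
County 4: Wₕ = 0.35729304; term = 0.35729304²·(1 − 0.24496310)·3210/2456 = 0.12597778.
County 3: Wₕ = 0.59374220; term = 0.59374220²·(1 − 0.12802353)·1642/2133 = 0.23663714.
County 2: Wₕ = 0.04896476; term = 0.04896476²·(1 − 0.01819505)·251/25 = 0.023633395.
Sum = 0.38624832.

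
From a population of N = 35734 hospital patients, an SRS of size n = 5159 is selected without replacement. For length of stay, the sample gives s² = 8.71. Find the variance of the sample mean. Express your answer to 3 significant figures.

Under SRS without replacement, Var(ȳ) = (1 − f)·s²/n with f = n/N = 5159/35734 = 0.14437231.
Var(ȳ) = (1 − 0.14437231)·8.71/5159 = 0.85562769·0.0016883117 = 0.0014445662.

0.00144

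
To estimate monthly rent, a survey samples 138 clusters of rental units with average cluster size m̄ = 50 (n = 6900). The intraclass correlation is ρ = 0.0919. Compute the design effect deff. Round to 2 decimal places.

5.50

deff = 1 + (50 − 1)·0.0919 = 1 + 4.5031 = 5.5031.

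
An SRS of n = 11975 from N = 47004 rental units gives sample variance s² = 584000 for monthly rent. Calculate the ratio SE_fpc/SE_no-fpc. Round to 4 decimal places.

0.8633

f = n/N = 11975/47004 = 0.25476555.
SE_no-fpc = √(s²/n) = 6.983428; SE_fpc = √((1−f)s²/n) = 6.0285813.
Ratio = √(1−f) = 0.86326963.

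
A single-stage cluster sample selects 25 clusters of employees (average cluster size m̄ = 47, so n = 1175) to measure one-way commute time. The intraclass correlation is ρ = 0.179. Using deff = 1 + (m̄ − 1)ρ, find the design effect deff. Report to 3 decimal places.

deff = 1 + (47 − 1)·0.179 = 1 + 8.234 = 9.234.

9.234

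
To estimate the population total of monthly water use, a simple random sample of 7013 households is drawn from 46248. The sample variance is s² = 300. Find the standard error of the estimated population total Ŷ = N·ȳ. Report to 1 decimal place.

8810.3

Var(Ŷ) = N²·Var(ȳ) = N²·(1 − n/N)·s²/n.
f = 7013/46248 = 0.15163899; Var(ȳ) = 0.84836101·300/7013 = 0.036290932.
Var(Ŷ) = 46248² · 0.036290932 = 7.7621858 × 10^7.
SE(Ŷ) = √(7.7621858 × 10^7) = 8810.3.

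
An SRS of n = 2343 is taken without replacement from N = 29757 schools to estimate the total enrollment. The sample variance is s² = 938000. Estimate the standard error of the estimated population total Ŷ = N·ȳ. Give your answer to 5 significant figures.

571470

Var(Ŷ) = N²·Var(ȳ) = N²·(1 − n/N)·s²/n.
f = 2343/29757 = 0.07873778; Var(ȳ) = 0.92126222·938000/2343 = 368.81945.
Var(Ŷ) = 29757² · 368.81945 = 3.265819 × 10^11.
SE(Ŷ) = √(3.265819 × 10^11) = 571470.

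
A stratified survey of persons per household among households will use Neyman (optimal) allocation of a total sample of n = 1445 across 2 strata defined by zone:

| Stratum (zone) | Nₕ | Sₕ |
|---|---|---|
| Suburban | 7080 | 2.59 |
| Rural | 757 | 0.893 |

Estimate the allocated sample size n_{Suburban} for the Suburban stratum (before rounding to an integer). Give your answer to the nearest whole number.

Neyman allocation: nₕ = n·NₕSₕ / Σⱼ NⱼSⱼ.
Σ NⱼSⱼ = 7080·2.59 + 757·0.893 = 19013.201.
n_{Suburban} = 1445·7080·2.59 / 19013.201 = 1394.

1394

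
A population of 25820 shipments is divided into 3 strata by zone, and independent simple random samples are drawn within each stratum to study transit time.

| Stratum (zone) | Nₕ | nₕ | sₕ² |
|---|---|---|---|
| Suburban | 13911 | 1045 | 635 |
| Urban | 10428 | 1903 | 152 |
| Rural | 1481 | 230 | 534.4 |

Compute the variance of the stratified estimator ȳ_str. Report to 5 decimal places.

Var(ȳ_str) = Σₕ Wₕ²(1 − fₕ)sₕ²/nₕ with Wₕ = Nₕ/N, N = 25820.
Suburban: Wₕ = 0.53876840; term = 0.53876840²·(1 − 0.07512041)·635/1045 = 0.16313489.
Urban: Wₕ = 0.40387297; term = 0.40387297²·(1 − 0.18248945)·152/1903 = 0.010650935.
Rural: Wₕ = 0.05735864; term = 0.05735864²·(1 − 0.15530047)·534.4/230 = 0.0064571148.
Sum = 0.18024294.

0.18024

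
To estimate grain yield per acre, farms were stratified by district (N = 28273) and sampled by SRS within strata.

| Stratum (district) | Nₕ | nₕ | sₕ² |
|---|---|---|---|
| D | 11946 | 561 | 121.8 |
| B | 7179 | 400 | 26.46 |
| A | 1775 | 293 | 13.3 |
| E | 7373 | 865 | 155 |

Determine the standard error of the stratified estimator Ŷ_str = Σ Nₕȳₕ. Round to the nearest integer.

Var(Ŷ_str) = Σₕ Nₕ²(1 − fₕ)sₕ²/nₕ.
D: 11946²·(1 − 561/11946)·121.8/561 = 2.9528404 × 10^7.
B: 7179²·(1 − 400/7179)·26.46/400 = 3.2192851 × 10^6.
A: 1775²·(1 − 293/1775)·13.3/293 = 119407.22.
E: 7373²·(1 − 865/7373)·155/865 = 8.5981966 × 10^6.
Sum = 4.1465293 × 10^7.
SE = √(4.1465293 × 10^7) = 6439.

6439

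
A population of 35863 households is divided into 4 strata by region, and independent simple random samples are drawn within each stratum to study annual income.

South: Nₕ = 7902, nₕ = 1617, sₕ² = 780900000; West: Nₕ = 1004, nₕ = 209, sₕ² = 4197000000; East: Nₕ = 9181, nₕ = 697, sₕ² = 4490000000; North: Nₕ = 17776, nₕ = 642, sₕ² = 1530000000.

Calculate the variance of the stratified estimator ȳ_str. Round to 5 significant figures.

Var(ȳ_str) = Σₕ Wₕ²(1 − fₕ)sₕ²/nₕ with Wₕ = Nₕ/N, N = 35863.
South: Wₕ = 0.22033851; term = 0.22033851²·(1 − 0.20463174)·780900000/1617 = 18648.095.
West: Wₕ = 0.02799543; term = 0.02799543²·(1 − 0.20816733)·4197000000/209 = 12462.36.
East: Wₕ = 0.25600201; term = 0.25600201²·(1 − 0.07591766)·4490000000/697 = 390131.46.
North: Wₕ = 0.49566405; term = 0.49566405²·(1 − 0.03611611)·1530000000/642 = 564359.67.
Sum = 985601.59.

985600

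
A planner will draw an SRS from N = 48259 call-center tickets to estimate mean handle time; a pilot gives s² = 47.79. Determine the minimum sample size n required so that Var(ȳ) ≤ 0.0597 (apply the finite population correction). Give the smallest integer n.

Without fpc, n₀ = s²/D = 47.79/0.0597 = 800.5025.
With fpc, (1 − n/N)·s²/n ≤ D requires n ≥ n₀/(1 + n₀/N) = 800.5025/(1 + 800.5025/48259) = 787.4407.
Rounding up, n = 788.

788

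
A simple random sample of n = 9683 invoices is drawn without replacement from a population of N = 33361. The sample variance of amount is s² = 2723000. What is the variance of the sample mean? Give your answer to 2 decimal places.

199.59

Under SRS without replacement, Var(ȳ) = (1 − f)·s²/n with f = n/N = 9683/33361 = 0.29024909.
Var(ȳ) = (1 − 0.29024909)·2723000/9683 = 0.70975091·281.2145 = 199.59225.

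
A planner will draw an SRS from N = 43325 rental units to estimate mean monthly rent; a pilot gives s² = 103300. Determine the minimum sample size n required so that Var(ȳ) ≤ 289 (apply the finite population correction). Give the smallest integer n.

355

Without fpc, n₀ = s²/D = 103300/289 = 357.4394.
With fpc, (1 − n/N)·s²/n ≤ D requires n ≥ n₀/(1 + n₀/N) = 357.4394/(1 + 357.4394/43325) = 354.5146.
Rounding up, n = 355.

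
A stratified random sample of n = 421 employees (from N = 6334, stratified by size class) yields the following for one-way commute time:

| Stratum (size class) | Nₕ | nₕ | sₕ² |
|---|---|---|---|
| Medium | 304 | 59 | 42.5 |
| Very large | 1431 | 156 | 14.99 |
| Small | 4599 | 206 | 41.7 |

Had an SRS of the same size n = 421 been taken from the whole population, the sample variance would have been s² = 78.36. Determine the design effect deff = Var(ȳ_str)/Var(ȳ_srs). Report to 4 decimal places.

Var(ȳ_str) = Σ Wₕ²(1−fₕ)sₕ²/nₕ with Wₕ = Nₕ/6334:
  Medium: (304/6334)²·(1−59/304)·42.5/59 = 0.0013372742
  Very large: (1431/6334)²·(1−156/1431)·14.99/156 = 0.0043698923
  Small: (4599/6334)²·(1−206/4599)·41.7/206 = 0.10193829
  → Var(ȳ_str) = 0.10764546.
Var(ȳ_srs) = (1 − 421/6334)·78.36/421 = 0.17375694.
deff = 0.10764546 / 0.17375694 = 0.6195.

0.6195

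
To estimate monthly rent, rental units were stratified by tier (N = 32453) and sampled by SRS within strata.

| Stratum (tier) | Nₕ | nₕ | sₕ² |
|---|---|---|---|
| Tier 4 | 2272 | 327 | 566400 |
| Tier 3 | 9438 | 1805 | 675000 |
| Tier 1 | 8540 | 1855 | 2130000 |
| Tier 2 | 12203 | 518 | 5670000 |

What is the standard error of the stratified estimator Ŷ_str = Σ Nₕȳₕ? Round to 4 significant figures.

Var(Ŷ_str) = Σₕ Nₕ²(1 − fₕ)sₕ²/nₕ.
Tier 4: 2272²·(1 − 327/2272)·566400/327 = 7.6542638 × 10^9.
Tier 3: 9438²·(1 − 1805/9438)·675000/1805 = 2.6940261 × 10^10.
Tier 1: 8540²·(1 − 1855/8540)·2130000/1855 = 6.5553362 × 10^10.
Tier 2: 12203²·(1 − 518/12203)·5670000/518 = 1.5608049 × 10^12.
Sum = 1.6609528 × 10^12.
SE = √(1.6609528 × 10^12) = 1.289 × 10^6.

1.289 × 10^6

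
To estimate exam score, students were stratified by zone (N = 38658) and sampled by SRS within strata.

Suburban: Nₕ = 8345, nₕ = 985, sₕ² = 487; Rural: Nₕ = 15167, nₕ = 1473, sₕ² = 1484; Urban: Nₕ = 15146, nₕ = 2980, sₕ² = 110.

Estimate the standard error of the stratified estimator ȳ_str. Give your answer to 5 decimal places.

0.40606

Var(ȳ_str) = Σₕ Wₕ²(1 − fₕ)sₕ²/nₕ with Wₕ = Nₕ/N, N = 38658.
Suburban: Wₕ = 0.21586735; term = 0.21586735²·(1 − 0.11803475)·487/985 = 0.020319739.
Rural: Wₕ = 0.39233794; term = 0.39233794²·(1 − 0.09711874)·1484/1473 = 0.14001753.
Urban: Wₕ = 0.39179471; term = 0.39179471²·(1 − 0.19675162)·110/2980 = 0.0045513834.
Sum = 0.16488865.
SE = √(0.16488865) = 0.40606.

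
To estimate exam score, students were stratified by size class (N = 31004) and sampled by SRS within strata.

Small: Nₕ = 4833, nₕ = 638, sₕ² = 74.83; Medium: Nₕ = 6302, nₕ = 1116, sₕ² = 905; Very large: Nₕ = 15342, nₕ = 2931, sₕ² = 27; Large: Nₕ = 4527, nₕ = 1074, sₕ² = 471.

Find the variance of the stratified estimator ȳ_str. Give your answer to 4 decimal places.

Var(ȳ_str) = Σₕ Wₕ²(1 − fₕ)sₕ²/nₕ with Wₕ = Nₕ/N, N = 31004.
Small: Wₕ = 0.15588311; term = 0.15588311²·(1 − 0.13200910)·74.83/638 = 0.0024738216.
Medium: Wₕ = 0.20326409; term = 0.20326409²·(1 − 0.17708664)·905/1116 = 0.027571465.
Very large: Wₕ = 0.49483938; term = 0.49483938²·(1 − 0.19104419)·27/2931 = 0.0018247411.
Large: Wₕ = 0.14601342; term = 0.14601342²·(1 − 0.23724321)·471/1074 = 0.0071316208.
Sum = 0.039001649.

0.0390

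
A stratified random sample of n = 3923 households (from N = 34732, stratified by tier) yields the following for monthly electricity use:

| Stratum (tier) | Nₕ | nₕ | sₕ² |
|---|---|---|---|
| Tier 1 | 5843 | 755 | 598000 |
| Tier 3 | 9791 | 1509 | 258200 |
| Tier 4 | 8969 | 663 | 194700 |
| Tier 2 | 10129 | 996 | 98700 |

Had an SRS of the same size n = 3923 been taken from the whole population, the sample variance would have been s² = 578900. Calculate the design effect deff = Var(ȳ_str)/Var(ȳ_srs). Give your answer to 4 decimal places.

0.4336

Var(ȳ_str) = Σ Wₕ²(1−fₕ)sₕ²/nₕ with Wₕ = Nₕ/34732:
  Tier 1: (5843/34732)²·(1−755/5843)·598000/755 = 19.519902
  Tier 3: (9791/34732)²·(1−1509/9791)·258200/1509 = 11.501903
  Tier 4: (8969/34732)²·(1−663/8969)·194700/663 = 18.135469
  Tier 2: (10129/34732)²·(1−996/10129)·98700/996 = 7.5993817
  → Var(ȳ_str) = 56.756656.
Var(ȳ_srs) = (1 − 3923/34732)·578900/3923 = 130.89801.
deff = 56.756656 / 130.89801 = 0.4336.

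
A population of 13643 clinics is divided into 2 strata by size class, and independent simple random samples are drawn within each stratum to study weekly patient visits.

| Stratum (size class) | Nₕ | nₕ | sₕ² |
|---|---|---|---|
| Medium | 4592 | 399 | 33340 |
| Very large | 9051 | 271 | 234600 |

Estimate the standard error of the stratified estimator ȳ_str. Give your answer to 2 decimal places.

Var(ȳ_str) = Σₕ Wₕ²(1 − fₕ)sₕ²/nₕ with Wₕ = Nₕ/N, N = 13643.
Medium: Wₕ = 0.33658286; term = 0.33658286²·(1 − 0.08689024)·33340/399 = 8.6437.
Very large: Wₕ = 0.66341714; term = 0.66341714²·(1 − 0.02994144)·234600/271 = 369.59836.
Sum = 378.24206.
SE = √(378.24206) = 19.45.

19.45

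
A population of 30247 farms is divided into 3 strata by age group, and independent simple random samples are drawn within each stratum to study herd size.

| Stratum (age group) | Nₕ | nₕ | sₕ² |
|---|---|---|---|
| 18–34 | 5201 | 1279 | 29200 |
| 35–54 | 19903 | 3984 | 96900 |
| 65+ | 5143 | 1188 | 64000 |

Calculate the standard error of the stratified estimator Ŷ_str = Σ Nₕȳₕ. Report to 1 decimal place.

96268.7

Var(Ŷ_str) = Σₕ Nₕ²(1 − fₕ)sₕ²/nₕ.
18–34: 5201²·(1 − 1279/5201)·29200/1279 = 4.6570055 × 10^8.
35–54: 19903²·(1 − 3984/19903)·96900/3984 = 7.7061733 × 10^9.
65+: 5143²·(1 − 1188/5143)·64000/1188 = 1.095788 × 10^9.
Sum = 9.2676619 × 10^9.
SE = √(9.2676619 × 10^9) = 96268.7.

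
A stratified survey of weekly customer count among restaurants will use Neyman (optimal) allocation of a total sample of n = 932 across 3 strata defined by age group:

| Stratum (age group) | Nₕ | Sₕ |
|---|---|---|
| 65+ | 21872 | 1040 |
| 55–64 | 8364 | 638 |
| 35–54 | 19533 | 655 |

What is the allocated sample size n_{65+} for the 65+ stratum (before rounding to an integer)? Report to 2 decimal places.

518.63

Neyman allocation: nₕ = n·NₕSₕ / Σⱼ NⱼSⱼ.
Σ NⱼSⱼ = 21872·1040 + 8364·638 + 19533·655 = 4.0877227 × 10^7.
n_{65+} = 932·21872·1040 / (4.0877227 × 10^7) = 518.63.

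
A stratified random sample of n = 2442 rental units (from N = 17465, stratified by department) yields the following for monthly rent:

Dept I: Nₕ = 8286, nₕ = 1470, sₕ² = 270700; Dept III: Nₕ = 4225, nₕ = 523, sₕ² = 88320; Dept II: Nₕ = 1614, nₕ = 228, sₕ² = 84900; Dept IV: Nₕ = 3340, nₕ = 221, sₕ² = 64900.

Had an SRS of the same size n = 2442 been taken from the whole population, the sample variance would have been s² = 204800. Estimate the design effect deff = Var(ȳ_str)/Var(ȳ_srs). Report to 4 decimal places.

Var(ȳ_str) = Σ Wₕ²(1−fₕ)sₕ²/nₕ with Wₕ = Nₕ/17465:
  Dept I: (8286/17465)²·(1−1470/8286)·270700/1470 = 34.096378
  Dept III: (4225/17465)²·(1−523/4225)·88320/523 = 8.6593106
  Dept II: (1614/17465)²·(1−228/1614)·84900/228 = 2.7308788
  Dept IV: (3340/17465)²·(1−221/3340)·64900/221 = 10.029449
  → Var(ȳ_str) = 55.516016.
Var(ȳ_srs) = (1 − 2442/17465)·204800/2442 = 72.139374.
deff = 55.516016 / 72.139374 = 0.7696.

0.7696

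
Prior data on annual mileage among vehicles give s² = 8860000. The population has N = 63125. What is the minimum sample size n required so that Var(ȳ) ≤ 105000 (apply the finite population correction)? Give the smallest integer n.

Without fpc, n₀ = s²/D = 8860000/105000 = 84.3810.
With fpc, (1 − n/N)·s²/n ≤ D requires n ≥ n₀/(1 + n₀/N) = 84.3810/(1 + 84.3810/63125) = 84.2684.
Rounding up, n = 85.

85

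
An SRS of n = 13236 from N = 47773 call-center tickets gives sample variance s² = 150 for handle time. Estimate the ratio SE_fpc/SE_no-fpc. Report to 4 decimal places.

f = n/N = 13236/47773 = 0.27706026.
SE_no-fpc = √(s²/n) = 0.10645529; SE_fpc = √((1−f)s²/n) = 0.09051453.
Ratio = √(1−f) = 0.85025863.

0.8503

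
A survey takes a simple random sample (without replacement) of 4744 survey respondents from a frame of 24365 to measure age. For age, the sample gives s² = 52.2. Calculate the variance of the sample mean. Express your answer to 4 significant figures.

0.008861

Under SRS without replacement, Var(ȳ) = (1 − f)·s²/n with f = n/N = 4744/24365 = 0.19470552.
Var(ȳ) = (1 − 0.19470552)·52.2/4744 = 0.80529448·0.011003373 = 0.0088609553.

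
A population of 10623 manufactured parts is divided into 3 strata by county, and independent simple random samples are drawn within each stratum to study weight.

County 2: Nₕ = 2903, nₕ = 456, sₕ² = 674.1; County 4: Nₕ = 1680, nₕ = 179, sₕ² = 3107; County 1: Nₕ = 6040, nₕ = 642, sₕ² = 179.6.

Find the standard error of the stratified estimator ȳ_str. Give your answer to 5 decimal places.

0.74950

Var(ȳ_str) = Σₕ Wₕ²(1 − fₕ)sₕ²/nₕ with Wₕ = Nₕ/N, N = 10623.
County 2: Wₕ = 0.27327497; term = 0.27327497²·(1 − 0.15707888)·674.1/456 = 0.093056374.
County 4: Wₕ = 0.15814742; term = 0.15814742²·(1 − 0.10654762)·3107/179 = 0.3878679.
County 1: Wₕ = 0.56857761; term = 0.56857761²·(1 − 0.10629139)·179.6/642 = 0.080825195.
Sum = 0.56174947.
SE = √(0.56174947) = 0.74950.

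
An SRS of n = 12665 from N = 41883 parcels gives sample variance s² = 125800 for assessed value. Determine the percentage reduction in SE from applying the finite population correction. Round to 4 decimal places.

f = n/N = 12665/41883 = 0.30238999.
SE_no-fpc = √(s²/n) = 3.1516481; SE_fpc = √((1−f)s²/n) = 2.6323527.
Ratio = √(1−f) = 0.83523051. Reduction = 100·(1 − 0.83523051) = 16.4769%.

16.4769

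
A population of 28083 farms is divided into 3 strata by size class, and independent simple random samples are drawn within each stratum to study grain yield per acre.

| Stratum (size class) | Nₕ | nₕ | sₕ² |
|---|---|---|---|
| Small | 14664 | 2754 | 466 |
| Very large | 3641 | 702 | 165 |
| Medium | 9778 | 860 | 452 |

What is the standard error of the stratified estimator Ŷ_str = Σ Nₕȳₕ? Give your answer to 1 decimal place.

8826.0

Var(Ŷ_str) = Σₕ Nₕ²(1 − fₕ)sₕ²/nₕ.
Small: 14664²·(1 − 2754/14664)·466/2754 = 2.9551953 × 10^7.
Very large: 3641²·(1 − 702/3641)·165/702 = 2.5151686 × 10^6.
Medium: 9778²·(1 − 860/9778)·452/860 = 4.5830805 × 10^7.
Sum = 7.7897927 × 10^7.
SE = √(7.7897927 × 10^7) = 8826.0.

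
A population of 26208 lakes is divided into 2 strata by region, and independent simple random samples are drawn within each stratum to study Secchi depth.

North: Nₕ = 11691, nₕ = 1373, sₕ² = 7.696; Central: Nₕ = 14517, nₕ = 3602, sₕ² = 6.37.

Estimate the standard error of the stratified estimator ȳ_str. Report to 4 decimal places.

Var(ȳ_str) = Σₕ Wₕ²(1 − fₕ)sₕ²/nₕ with Wₕ = Nₕ/N, N = 26208.
North: Wₕ = 0.44608516; term = 0.44608516²·(1 − 0.11744077)·7.696/1373 = 9.8440531 × 10^-4.
Central: Wₕ = 0.55391484; term = 0.55391484²·(1 − 0.24812289)·6.37/3602 = 4.0797033 × 10^-4.
Sum = 0.0013923756.
SE = √(0.0013923756) = 0.0373.

0.0373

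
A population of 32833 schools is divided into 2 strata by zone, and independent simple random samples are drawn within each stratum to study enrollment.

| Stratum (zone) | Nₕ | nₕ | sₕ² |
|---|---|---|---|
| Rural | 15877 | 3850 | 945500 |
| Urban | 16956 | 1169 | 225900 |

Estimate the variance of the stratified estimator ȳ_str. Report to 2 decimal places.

91.49

Var(ȳ_str) = Σₕ Wₕ²(1 − fₕ)sₕ²/nₕ with Wₕ = Nₕ/N, N = 32833.
Rural: Wₕ = 0.48356836; term = 0.48356836²·(1 − 0.24248914)·945500/3850 = 43.50162.
Urban: Wₕ = 0.51643164; term = 0.51643164²·(1 − 0.06894315)·225900/1169 = 47.984791.
Sum = 91.486411.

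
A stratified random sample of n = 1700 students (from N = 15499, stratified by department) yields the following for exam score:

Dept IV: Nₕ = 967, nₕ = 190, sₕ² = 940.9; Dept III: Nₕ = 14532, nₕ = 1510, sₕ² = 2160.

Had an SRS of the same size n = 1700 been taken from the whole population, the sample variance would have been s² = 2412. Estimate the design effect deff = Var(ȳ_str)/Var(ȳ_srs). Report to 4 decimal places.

0.9043

Var(ȳ_str) = Σ Wₕ²(1−fₕ)sₕ²/nₕ with Wₕ = Nₕ/15499:
  Dept IV: (967/15499)²·(1−190/967)·940.9/190 = 0.015489236
  Dept III: (14532/15499)²·(1−1510/14532)·2160/1510 = 1.1268667
  → Var(ȳ_str) = 1.1423559.
Var(ȳ_srs) = (1 − 1700/15499)·2412/1700 = 1.2632006.
deff = 1.1423559 / 1.2632006 = 0.9043.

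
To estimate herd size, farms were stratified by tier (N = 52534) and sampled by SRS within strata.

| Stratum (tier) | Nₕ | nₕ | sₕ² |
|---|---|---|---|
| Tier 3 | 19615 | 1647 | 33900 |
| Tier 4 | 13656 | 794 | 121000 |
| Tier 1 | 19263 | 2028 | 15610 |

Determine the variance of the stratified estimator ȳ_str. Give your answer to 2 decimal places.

13.25

Var(ȳ_str) = Σₕ Wₕ²(1 − fₕ)sₕ²/nₕ with Wₕ = Nₕ/N, N = 52534.
Tier 3: Wₕ = 0.37337724; term = 0.37337724²·(1 − 0.08396635)·33900/1647 = 2.6285317.
Tier 4: Wₕ = 0.25994594; term = 0.25994594²·(1 − 0.05814294)·121000/794 = 9.6987539.
Tier 1: Wₕ = 0.36667682; term = 0.36667682²·(1 − 0.10527955)·15610/2028 = 0.9259536.
Sum = 13.253239.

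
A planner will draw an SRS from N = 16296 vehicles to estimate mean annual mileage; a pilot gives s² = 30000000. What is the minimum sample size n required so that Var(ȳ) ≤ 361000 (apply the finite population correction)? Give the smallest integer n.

83

Without fpc, n₀ = s²/D = 30000000/361000 = 83.1025.
With fpc, (1 − n/N)·s²/n ≤ D requires n ≥ n₀/(1 + n₀/N) = 83.1025/(1 + 83.1025/16296) = 82.6809.
Rounding up, n = 83.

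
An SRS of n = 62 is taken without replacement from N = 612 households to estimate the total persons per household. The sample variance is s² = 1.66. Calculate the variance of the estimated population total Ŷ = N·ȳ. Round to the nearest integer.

9012

Var(Ŷ) = N²·Var(ȳ) = N²·(1 − n/N)·s²/n.
f = 62/612 = 0.10130719; Var(ȳ) = 0.89869281·1.66/62 = 0.024061775.
Var(Ŷ) = 612² · 0.024061775 = 9012.1935.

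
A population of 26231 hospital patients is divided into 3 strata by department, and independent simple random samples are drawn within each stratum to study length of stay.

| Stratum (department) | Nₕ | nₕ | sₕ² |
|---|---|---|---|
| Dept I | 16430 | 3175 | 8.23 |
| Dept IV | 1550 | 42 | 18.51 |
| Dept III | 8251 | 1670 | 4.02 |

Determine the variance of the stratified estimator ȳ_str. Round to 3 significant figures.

0.00251

Var(ȳ_str) = Σₕ Wₕ²(1 − fₕ)sₕ²/nₕ with Wₕ = Nₕ/N, N = 26231.
Dept I: Wₕ = 0.62635813; term = 0.62635813²·(1 − 0.19324407)·8.23/3175 = 8.2043411 × 10^-4.
Dept IV: Wₕ = 0.05909039; term = 0.05909039²·(1 − 0.02709677)·18.51/42 = 0.0014971333.
Dept III: Wₕ = 0.31455148; term = 0.31455148²·(1 − 0.20239971)·4.02/1670 = 1.8996709 × 10^-4.
Sum = 0.0025075345.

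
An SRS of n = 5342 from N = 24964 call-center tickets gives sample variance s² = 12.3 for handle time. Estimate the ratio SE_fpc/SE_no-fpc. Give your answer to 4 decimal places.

0.8866

f = n/N = 5342/24964 = 0.21398814.
SE_no-fpc = √(s²/n) = 0.04798446; SE_fpc = √((1−f)s²/n) = 0.042541732.
Ratio = √(1−f) = 0.88657310.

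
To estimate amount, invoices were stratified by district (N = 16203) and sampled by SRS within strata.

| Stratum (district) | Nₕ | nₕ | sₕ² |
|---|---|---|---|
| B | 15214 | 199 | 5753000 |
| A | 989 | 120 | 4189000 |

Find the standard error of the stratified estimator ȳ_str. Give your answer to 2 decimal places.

Var(ȳ_str) = Σₕ Wₕ²(1 − fₕ)sₕ²/nₕ with Wₕ = Nₕ/N, N = 16203.
B: Wₕ = 0.93896192; term = 0.93896192²·(1 − 0.01308006)·5753000/199 = 25154.702.
A: Wₕ = 0.06103808; term = 0.06103808²·(1 − 0.12133468)·4189000/120 = 114.27581.
Sum = 25268.978.
SE = √(25268.978) = 158.96.

158.96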